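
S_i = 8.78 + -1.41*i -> [8.78, 7.37, 5.96, 4.55, 3.14]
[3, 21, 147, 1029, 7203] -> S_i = 3*7^i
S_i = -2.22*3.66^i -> [-2.22, -8.13, -29.74, -108.84, -398.36]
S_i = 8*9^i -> [8, 72, 648, 5832, 52488]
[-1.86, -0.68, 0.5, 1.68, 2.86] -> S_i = -1.86 + 1.18*i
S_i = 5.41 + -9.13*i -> [5.41, -3.72, -12.85, -21.98, -31.11]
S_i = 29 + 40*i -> [29, 69, 109, 149, 189]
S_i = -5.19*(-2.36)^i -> [-5.19, 12.25, -28.91, 68.22, -161.0]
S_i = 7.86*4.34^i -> [7.86, 34.11, 148.05, 642.53, 2788.57]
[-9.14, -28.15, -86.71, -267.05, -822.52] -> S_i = -9.14*3.08^i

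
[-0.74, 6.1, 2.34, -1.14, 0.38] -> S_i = Random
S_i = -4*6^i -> [-4, -24, -144, -864, -5184]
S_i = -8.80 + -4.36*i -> [-8.8, -13.16, -17.52, -21.88, -26.24]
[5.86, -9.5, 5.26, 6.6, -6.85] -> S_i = Random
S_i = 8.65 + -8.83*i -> [8.65, -0.18, -9.01, -17.84, -26.67]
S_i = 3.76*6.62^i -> [3.76, 24.89, 164.78, 1090.84, 7221.37]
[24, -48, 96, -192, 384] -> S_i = 24*-2^i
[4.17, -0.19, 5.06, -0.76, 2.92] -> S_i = Random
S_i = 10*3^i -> [10, 30, 90, 270, 810]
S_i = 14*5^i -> [14, 70, 350, 1750, 8750]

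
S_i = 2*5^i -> [2, 10, 50, 250, 1250]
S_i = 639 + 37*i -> [639, 676, 713, 750, 787]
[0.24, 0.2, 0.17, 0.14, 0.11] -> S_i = 0.24*0.83^i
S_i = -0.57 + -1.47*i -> [-0.57, -2.04, -3.51, -4.98, -6.45]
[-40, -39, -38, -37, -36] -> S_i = -40 + 1*i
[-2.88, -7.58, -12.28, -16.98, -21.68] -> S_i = -2.88 + -4.70*i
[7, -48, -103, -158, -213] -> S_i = 7 + -55*i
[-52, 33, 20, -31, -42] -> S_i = Random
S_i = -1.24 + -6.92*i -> [-1.24, -8.16, -15.08, -22.0, -28.92]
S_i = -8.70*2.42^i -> [-8.7, -21.05, -50.95, -123.3, -298.39]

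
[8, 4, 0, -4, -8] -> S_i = 8 + -4*i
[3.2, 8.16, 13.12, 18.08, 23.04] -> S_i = 3.20 + 4.96*i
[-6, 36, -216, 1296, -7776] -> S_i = -6*-6^i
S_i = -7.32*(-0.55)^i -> [-7.32, 4.03, -2.21, 1.22, -0.67]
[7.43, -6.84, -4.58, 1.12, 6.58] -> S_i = Random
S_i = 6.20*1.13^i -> [6.2, 7.01, 7.92, 8.95, 10.11]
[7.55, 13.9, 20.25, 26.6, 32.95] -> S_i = 7.55 + 6.35*i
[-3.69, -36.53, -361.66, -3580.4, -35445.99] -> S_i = -3.69*9.90^i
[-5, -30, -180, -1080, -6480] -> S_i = -5*6^i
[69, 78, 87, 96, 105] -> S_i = 69 + 9*i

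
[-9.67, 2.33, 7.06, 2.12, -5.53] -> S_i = Random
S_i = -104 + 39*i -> [-104, -65, -26, 13, 52]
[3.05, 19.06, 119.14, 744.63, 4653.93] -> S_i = 3.05*6.25^i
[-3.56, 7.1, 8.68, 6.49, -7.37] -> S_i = Random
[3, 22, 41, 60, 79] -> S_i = 3 + 19*i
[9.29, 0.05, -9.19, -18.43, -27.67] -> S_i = 9.29 + -9.24*i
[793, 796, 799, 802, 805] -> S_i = 793 + 3*i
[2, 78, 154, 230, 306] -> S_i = 2 + 76*i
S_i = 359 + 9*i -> [359, 368, 377, 386, 395]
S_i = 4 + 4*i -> [4, 8, 12, 16, 20]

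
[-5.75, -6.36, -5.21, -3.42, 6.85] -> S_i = Random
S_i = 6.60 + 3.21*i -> [6.6, 9.81, 13.02, 16.23, 19.44]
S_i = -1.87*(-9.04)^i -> [-1.87, 16.9, -152.82, 1381.49, -12488.65]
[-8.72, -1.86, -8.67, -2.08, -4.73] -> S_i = Random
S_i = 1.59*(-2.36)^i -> [1.59, -3.75, 8.86, -20.9, 49.32]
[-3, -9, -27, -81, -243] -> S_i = -3*3^i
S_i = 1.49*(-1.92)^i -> [1.49, -2.86, 5.49, -10.55, 20.25]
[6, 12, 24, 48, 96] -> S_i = 6*2^i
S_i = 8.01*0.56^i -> [8.01, 4.49, 2.51, 1.41, 0.79]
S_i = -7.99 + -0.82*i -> [-7.99, -8.81, -9.63, -10.45, -11.27]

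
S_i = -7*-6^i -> [-7, 42, -252, 1512, -9072]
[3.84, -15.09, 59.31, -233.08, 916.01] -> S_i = 3.84*(-3.93)^i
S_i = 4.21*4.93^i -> [4.21, 20.76, 102.32, 504.46, 2486.97]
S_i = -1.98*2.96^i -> [-1.98, -5.86, -17.35, -51.35, -152.0]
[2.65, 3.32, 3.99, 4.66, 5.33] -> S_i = 2.65 + 0.67*i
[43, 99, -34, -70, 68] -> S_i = Random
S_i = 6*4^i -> [6, 24, 96, 384, 1536]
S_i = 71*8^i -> [71, 568, 4544, 36352, 290816]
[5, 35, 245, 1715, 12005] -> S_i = 5*7^i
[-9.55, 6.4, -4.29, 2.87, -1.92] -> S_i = -9.55*(-0.67)^i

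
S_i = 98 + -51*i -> [98, 47, -4, -55, -106]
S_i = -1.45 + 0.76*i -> [-1.45, -0.69, 0.07, 0.83, 1.59]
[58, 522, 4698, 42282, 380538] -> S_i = 58*9^i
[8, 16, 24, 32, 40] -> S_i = 8 + 8*i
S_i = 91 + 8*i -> [91, 99, 107, 115, 123]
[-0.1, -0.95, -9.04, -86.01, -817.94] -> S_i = -0.10*9.51^i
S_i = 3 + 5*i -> [3, 8, 13, 18, 23]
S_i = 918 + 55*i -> [918, 973, 1028, 1083, 1138]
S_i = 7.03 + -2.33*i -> [7.03, 4.7, 2.37, 0.04, -2.29]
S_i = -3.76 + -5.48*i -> [-3.76, -9.24, -14.72, -20.2, -25.68]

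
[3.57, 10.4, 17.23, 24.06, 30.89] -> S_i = 3.57 + 6.83*i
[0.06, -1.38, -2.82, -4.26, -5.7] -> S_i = 0.06 + -1.44*i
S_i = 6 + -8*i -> [6, -2, -10, -18, -26]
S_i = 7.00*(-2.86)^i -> [7.0, -20.02, 57.26, -163.76, 468.34]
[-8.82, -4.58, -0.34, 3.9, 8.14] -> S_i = -8.82 + 4.24*i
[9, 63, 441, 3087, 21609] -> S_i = 9*7^i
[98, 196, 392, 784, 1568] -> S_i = 98*2^i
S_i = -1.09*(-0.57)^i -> [-1.09, 0.62, -0.35, 0.2, -0.12]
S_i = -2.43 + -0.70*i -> [-2.43, -3.13, -3.83, -4.53, -5.23]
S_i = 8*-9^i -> [8, -72, 648, -5832, 52488]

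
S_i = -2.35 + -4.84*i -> [-2.35, -7.19, -12.03, -16.87, -21.71]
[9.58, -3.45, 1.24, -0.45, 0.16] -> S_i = 9.58*(-0.36)^i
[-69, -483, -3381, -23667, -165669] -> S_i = -69*7^i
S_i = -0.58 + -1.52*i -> [-0.58, -2.1, -3.62, -5.14, -6.66]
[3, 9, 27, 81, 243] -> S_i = 3*3^i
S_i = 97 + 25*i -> [97, 122, 147, 172, 197]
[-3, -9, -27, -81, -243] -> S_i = -3*3^i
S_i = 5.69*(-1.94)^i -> [5.69, -11.04, 21.41, -41.54, 80.6]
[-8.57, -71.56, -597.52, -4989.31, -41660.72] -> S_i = -8.57*8.35^i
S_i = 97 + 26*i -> [97, 123, 149, 175, 201]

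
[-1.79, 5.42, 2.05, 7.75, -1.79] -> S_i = Random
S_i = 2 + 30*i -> [2, 32, 62, 92, 122]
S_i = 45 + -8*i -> [45, 37, 29, 21, 13]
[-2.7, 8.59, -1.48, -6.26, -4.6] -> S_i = Random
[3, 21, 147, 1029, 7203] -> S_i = 3*7^i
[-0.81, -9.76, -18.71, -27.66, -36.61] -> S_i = -0.81 + -8.95*i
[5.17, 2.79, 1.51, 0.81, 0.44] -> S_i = 5.17*0.54^i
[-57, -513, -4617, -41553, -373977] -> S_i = -57*9^i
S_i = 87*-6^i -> [87, -522, 3132, -18792, 112752]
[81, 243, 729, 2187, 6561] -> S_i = 81*3^i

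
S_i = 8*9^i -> [8, 72, 648, 5832, 52488]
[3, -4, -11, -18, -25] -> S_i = 3 + -7*i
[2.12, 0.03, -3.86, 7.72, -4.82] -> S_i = Random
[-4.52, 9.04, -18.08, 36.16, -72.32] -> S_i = -4.52*(-2.00)^i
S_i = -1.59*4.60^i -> [-1.59, -7.31, -33.64, -154.76, -711.92]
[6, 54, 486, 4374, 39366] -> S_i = 6*9^i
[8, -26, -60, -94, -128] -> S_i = 8 + -34*i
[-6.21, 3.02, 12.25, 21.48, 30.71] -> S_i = -6.21 + 9.23*i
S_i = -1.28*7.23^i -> [-1.28, -9.25, -66.91, -483.75, -3497.54]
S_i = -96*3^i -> [-96, -288, -864, -2592, -7776]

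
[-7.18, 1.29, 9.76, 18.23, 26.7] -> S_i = -7.18 + 8.47*i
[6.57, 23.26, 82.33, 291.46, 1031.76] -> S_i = 6.57*3.54^i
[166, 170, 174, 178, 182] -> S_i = 166 + 4*i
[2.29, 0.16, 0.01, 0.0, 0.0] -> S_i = 2.29*0.07^i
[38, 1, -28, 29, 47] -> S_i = Random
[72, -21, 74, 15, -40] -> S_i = Random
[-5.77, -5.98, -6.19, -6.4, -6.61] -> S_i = -5.77 + -0.21*i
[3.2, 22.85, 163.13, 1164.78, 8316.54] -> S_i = 3.20*7.14^i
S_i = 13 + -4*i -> [13, 9, 5, 1, -3]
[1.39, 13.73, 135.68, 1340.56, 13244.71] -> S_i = 1.39*9.88^i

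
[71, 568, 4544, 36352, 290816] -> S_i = 71*8^i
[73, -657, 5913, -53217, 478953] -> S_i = 73*-9^i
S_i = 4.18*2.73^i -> [4.18, 11.41, 31.15, 85.05, 232.18]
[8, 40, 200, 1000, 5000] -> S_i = 8*5^i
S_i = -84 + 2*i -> [-84, -82, -80, -78, -76]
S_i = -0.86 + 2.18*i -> [-0.86, 1.32, 3.5, 5.68, 7.86]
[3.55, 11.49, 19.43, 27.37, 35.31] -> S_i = 3.55 + 7.94*i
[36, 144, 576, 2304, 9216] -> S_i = 36*4^i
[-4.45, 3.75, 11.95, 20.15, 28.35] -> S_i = -4.45 + 8.20*i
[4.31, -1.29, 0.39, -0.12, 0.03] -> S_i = 4.31*(-0.30)^i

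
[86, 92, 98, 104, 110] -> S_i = 86 + 6*i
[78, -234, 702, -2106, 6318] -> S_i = 78*-3^i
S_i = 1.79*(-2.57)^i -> [1.79, -4.6, 11.82, -30.38, 78.09]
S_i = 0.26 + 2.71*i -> [0.26, 2.97, 5.68, 8.39, 11.1]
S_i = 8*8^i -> [8, 64, 512, 4096, 32768]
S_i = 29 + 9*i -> [29, 38, 47, 56, 65]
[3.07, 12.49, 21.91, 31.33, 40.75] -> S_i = 3.07 + 9.42*i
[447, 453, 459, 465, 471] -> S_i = 447 + 6*i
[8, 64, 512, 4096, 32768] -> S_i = 8*8^i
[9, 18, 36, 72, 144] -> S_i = 9*2^i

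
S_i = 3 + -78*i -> [3, -75, -153, -231, -309]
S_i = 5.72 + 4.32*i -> [5.72, 10.04, 14.36, 18.68, 23.0]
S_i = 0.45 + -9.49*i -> [0.45, -9.04, -18.53, -28.02, -37.51]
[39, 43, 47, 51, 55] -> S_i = 39 + 4*i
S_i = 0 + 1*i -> [0, 1, 2, 3, 4]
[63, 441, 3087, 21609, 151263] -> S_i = 63*7^i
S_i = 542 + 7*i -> [542, 549, 556, 563, 570]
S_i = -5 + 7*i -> [-5, 2, 9, 16, 23]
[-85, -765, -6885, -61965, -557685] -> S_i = -85*9^i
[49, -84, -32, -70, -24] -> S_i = Random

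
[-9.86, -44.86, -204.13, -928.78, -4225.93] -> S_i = -9.86*4.55^i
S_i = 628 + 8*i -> [628, 636, 644, 652, 660]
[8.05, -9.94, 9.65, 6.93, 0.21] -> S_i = Random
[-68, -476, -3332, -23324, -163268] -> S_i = -68*7^i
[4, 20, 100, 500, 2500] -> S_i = 4*5^i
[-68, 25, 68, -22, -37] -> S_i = Random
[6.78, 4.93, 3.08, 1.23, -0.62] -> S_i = 6.78 + -1.85*i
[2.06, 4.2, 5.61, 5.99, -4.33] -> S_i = Random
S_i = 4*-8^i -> [4, -32, 256, -2048, 16384]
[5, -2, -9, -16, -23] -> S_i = 5 + -7*i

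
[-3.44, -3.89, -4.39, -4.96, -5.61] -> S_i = -3.44*1.13^i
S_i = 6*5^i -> [6, 30, 150, 750, 3750]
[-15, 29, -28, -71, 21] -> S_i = Random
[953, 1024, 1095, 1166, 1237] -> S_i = 953 + 71*i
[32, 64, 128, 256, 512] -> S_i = 32*2^i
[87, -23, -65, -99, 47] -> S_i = Random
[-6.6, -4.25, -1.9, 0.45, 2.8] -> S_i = -6.60 + 2.35*i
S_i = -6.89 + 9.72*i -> [-6.89, 2.83, 12.55, 22.27, 31.99]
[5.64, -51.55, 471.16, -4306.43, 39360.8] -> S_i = 5.64*(-9.14)^i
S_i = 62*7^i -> [62, 434, 3038, 21266, 148862]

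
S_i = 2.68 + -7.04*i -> [2.68, -4.36, -11.4, -18.44, -25.48]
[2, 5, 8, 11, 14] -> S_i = 2 + 3*i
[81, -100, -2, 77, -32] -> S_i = Random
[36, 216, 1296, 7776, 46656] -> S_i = 36*6^i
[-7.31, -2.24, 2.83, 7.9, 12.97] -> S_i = -7.31 + 5.07*i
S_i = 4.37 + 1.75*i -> [4.37, 6.12, 7.87, 9.62, 11.37]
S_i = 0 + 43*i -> [0, 43, 86, 129, 172]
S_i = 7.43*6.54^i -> [7.43, 48.59, 317.79, 2078.37, 13592.51]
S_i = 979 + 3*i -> [979, 982, 985, 988, 991]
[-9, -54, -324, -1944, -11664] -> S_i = -9*6^i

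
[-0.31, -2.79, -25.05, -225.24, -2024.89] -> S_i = -0.31*8.99^i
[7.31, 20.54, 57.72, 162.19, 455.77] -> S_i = 7.31*2.81^i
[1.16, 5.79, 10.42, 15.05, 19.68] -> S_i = 1.16 + 4.63*i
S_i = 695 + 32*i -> [695, 727, 759, 791, 823]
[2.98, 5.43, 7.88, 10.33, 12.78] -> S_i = 2.98 + 2.45*i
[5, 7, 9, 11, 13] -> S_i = 5 + 2*i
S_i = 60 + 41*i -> [60, 101, 142, 183, 224]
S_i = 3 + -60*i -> [3, -57, -117, -177, -237]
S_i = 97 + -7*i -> [97, 90, 83, 76, 69]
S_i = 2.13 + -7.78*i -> [2.13, -5.65, -13.43, -21.21, -28.99]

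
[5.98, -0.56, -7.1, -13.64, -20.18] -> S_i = 5.98 + -6.54*i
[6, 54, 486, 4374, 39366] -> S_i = 6*9^i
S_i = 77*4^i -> [77, 308, 1232, 4928, 19712]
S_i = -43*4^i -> [-43, -172, -688, -2752, -11008]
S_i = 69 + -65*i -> [69, 4, -61, -126, -191]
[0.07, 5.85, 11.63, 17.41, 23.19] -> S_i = 0.07 + 5.78*i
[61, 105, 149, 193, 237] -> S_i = 61 + 44*i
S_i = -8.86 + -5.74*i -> [-8.86, -14.6, -20.34, -26.08, -31.82]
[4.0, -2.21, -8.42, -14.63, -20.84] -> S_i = 4.00 + -6.21*i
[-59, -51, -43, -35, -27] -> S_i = -59 + 8*i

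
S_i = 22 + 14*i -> [22, 36, 50, 64, 78]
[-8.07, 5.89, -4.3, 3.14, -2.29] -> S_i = -8.07*(-0.73)^i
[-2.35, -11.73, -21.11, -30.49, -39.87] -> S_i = -2.35 + -9.38*i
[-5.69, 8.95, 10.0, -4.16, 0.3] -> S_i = Random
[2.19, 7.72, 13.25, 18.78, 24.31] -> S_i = 2.19 + 5.53*i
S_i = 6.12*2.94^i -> [6.12, 17.99, 52.9, 155.52, 457.24]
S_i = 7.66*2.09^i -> [7.66, 16.01, 33.46, 69.93, 146.16]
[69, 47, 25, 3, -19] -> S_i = 69 + -22*i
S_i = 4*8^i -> [4, 32, 256, 2048, 16384]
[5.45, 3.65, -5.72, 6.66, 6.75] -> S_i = Random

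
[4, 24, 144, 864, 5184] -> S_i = 4*6^i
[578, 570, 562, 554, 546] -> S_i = 578 + -8*i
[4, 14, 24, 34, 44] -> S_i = 4 + 10*i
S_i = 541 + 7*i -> [541, 548, 555, 562, 569]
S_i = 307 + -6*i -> [307, 301, 295, 289, 283]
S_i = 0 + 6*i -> [0, 6, 12, 18, 24]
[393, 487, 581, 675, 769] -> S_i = 393 + 94*i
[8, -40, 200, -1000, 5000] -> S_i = 8*-5^i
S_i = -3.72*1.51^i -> [-3.72, -5.62, -8.48, -12.81, -19.34]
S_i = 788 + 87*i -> [788, 875, 962, 1049, 1136]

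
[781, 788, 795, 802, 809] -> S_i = 781 + 7*i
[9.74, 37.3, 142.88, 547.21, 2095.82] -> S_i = 9.74*3.83^i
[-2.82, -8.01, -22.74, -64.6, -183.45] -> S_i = -2.82*2.84^i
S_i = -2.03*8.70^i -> [-2.03, -17.66, -153.65, -1336.76, -11629.82]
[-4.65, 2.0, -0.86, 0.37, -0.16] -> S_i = -4.65*(-0.43)^i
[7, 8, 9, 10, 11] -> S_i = 7 + 1*i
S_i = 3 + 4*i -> [3, 7, 11, 15, 19]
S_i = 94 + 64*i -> [94, 158, 222, 286, 350]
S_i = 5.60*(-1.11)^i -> [5.6, -6.22, 6.9, -7.66, 8.5]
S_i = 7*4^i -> [7, 28, 112, 448, 1792]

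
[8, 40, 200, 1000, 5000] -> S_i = 8*5^i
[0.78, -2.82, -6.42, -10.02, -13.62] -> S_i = 0.78 + -3.60*i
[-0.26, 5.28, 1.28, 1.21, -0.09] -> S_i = Random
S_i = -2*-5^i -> [-2, 10, -50, 250, -1250]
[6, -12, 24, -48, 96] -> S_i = 6*-2^i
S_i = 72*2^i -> [72, 144, 288, 576, 1152]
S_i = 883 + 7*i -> [883, 890, 897, 904, 911]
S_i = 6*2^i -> [6, 12, 24, 48, 96]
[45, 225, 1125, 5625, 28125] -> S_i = 45*5^i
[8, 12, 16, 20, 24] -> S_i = 8 + 4*i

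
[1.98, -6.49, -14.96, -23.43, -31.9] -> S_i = 1.98 + -8.47*i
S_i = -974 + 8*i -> [-974, -966, -958, -950, -942]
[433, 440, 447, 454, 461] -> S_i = 433 + 7*i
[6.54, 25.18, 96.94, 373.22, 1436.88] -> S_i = 6.54*3.85^i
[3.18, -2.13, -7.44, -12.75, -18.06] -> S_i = 3.18 + -5.31*i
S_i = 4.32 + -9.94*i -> [4.32, -5.62, -15.56, -25.5, -35.44]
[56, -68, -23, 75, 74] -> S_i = Random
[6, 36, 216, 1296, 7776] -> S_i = 6*6^i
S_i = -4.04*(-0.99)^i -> [-4.04, 4.0, -3.96, 3.92, -3.88]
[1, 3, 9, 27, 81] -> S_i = 1*3^i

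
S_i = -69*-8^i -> [-69, 552, -4416, 35328, -282624]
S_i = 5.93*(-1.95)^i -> [5.93, -11.56, 22.55, -43.97, 85.74]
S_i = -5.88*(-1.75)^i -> [-5.88, 10.29, -18.01, 31.51, -55.15]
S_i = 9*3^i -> [9, 27, 81, 243, 729]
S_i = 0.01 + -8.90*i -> [0.01, -8.89, -17.79, -26.69, -35.59]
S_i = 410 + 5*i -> [410, 415, 420, 425, 430]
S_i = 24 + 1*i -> [24, 25, 26, 27, 28]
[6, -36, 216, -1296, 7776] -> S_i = 6*-6^i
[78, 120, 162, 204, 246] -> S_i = 78 + 42*i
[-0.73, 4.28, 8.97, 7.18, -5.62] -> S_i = Random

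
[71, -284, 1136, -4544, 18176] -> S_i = 71*-4^i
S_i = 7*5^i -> [7, 35, 175, 875, 4375]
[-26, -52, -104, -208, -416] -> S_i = -26*2^i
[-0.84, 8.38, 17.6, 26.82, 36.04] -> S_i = -0.84 + 9.22*i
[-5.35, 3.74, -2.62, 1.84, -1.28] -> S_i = -5.35*(-0.70)^i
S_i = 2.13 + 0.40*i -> [2.13, 2.53, 2.93, 3.33, 3.73]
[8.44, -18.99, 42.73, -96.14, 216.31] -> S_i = 8.44*(-2.25)^i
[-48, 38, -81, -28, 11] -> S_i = Random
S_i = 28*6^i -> [28, 168, 1008, 6048, 36288]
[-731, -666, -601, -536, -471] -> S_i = -731 + 65*i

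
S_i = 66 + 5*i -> [66, 71, 76, 81, 86]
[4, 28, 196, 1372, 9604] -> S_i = 4*7^i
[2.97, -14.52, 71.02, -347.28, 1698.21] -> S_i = 2.97*(-4.89)^i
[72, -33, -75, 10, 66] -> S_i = Random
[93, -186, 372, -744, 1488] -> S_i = 93*-2^i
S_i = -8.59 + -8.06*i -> [-8.59, -16.65, -24.71, -32.77, -40.83]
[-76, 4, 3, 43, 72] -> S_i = Random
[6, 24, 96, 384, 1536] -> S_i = 6*4^i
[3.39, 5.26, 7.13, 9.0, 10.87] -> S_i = 3.39 + 1.87*i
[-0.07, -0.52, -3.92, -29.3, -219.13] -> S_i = -0.07*7.48^i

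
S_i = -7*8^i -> [-7, -56, -448, -3584, -28672]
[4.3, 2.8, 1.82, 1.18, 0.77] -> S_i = 4.30*0.65^i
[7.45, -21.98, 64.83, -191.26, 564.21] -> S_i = 7.45*(-2.95)^i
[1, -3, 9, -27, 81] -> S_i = 1*-3^i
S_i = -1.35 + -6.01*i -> [-1.35, -7.36, -13.37, -19.38, -25.39]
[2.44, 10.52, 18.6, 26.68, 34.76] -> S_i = 2.44 + 8.08*i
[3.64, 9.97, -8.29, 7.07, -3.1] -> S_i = Random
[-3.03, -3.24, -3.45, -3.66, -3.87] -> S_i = -3.03 + -0.21*i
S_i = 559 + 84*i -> [559, 643, 727, 811, 895]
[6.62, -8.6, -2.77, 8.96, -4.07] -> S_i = Random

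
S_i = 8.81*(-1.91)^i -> [8.81, -16.83, 32.14, -61.39, 117.25]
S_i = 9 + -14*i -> [9, -5, -19, -33, -47]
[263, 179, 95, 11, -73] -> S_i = 263 + -84*i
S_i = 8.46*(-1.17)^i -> [8.46, -9.9, 11.58, -13.55, 15.85]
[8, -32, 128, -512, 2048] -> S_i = 8*-4^i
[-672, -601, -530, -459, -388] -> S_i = -672 + 71*i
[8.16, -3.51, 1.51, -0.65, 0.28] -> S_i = 8.16*(-0.43)^i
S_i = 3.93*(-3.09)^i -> [3.93, -12.14, 37.52, -115.95, 358.28]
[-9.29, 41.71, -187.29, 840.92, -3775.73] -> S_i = -9.29*(-4.49)^i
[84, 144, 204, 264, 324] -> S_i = 84 + 60*i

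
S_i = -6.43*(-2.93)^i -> [-6.43, 18.84, -55.2, 161.74, -473.89]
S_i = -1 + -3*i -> [-1, -4, -7, -10, -13]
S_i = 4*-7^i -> [4, -28, 196, -1372, 9604]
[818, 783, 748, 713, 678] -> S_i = 818 + -35*i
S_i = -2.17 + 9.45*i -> [-2.17, 7.28, 16.73, 26.18, 35.63]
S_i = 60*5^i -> [60, 300, 1500, 7500, 37500]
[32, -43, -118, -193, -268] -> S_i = 32 + -75*i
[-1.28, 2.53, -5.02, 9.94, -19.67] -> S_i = -1.28*(-1.98)^i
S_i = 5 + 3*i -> [5, 8, 11, 14, 17]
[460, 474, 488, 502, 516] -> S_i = 460 + 14*i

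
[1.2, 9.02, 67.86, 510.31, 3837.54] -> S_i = 1.20*7.52^i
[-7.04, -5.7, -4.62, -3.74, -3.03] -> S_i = -7.04*0.81^i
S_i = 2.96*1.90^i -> [2.96, 5.62, 10.69, 20.3, 38.58]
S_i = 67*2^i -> [67, 134, 268, 536, 1072]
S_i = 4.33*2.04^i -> [4.33, 8.83, 18.02, 36.76, 74.99]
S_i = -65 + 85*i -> [-65, 20, 105, 190, 275]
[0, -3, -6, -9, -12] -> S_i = 0 + -3*i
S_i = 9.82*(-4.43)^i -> [9.82, -43.5, 192.72, -853.73, 3782.04]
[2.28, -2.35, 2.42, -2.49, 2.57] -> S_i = 2.28*(-1.03)^i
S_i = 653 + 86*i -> [653, 739, 825, 911, 997]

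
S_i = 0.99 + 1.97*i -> [0.99, 2.96, 4.93, 6.9, 8.87]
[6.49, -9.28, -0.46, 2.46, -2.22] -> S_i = Random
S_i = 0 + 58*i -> [0, 58, 116, 174, 232]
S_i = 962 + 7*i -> [962, 969, 976, 983, 990]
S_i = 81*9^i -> [81, 729, 6561, 59049, 531441]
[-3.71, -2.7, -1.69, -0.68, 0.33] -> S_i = -3.71 + 1.01*i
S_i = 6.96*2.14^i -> [6.96, 14.89, 31.87, 68.21, 145.97]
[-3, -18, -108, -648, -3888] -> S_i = -3*6^i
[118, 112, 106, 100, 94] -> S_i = 118 + -6*i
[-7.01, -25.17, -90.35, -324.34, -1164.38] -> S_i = -7.01*3.59^i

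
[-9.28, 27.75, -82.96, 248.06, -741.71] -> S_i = -9.28*(-2.99)^i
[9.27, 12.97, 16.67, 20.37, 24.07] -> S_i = 9.27 + 3.70*i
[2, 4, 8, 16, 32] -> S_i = 2*2^i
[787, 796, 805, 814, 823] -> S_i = 787 + 9*i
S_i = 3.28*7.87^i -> [3.28, 25.81, 203.15, 1598.81, 12582.67]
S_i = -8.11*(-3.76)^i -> [-8.11, 30.49, -114.66, 431.11, -1620.96]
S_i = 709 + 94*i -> [709, 803, 897, 991, 1085]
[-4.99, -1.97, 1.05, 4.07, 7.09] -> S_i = -4.99 + 3.02*i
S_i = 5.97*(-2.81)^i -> [5.97, -16.78, 47.14, -132.46, 372.22]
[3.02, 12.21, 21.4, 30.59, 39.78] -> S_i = 3.02 + 9.19*i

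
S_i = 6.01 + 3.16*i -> [6.01, 9.17, 12.33, 15.49, 18.65]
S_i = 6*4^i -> [6, 24, 96, 384, 1536]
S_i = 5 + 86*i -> [5, 91, 177, 263, 349]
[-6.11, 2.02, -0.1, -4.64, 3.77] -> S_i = Random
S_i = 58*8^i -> [58, 464, 3712, 29696, 237568]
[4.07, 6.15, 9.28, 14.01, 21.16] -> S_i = 4.07*1.51^i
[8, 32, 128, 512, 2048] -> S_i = 8*4^i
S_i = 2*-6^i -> [2, -12, 72, -432, 2592]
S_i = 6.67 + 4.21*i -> [6.67, 10.88, 15.09, 19.3, 23.51]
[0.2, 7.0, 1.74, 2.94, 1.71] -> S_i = Random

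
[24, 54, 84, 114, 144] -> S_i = 24 + 30*i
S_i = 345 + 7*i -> [345, 352, 359, 366, 373]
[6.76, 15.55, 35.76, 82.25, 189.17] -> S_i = 6.76*2.30^i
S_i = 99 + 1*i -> [99, 100, 101, 102, 103]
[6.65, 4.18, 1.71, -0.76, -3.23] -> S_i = 6.65 + -2.47*i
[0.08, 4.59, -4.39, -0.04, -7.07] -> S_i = Random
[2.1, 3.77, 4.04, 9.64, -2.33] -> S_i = Random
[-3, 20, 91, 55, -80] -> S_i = Random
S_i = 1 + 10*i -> [1, 11, 21, 31, 41]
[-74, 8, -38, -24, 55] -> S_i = Random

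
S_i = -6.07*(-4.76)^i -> [-6.07, 28.89, -137.53, 654.65, -3116.14]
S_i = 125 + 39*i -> [125, 164, 203, 242, 281]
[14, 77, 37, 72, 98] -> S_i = Random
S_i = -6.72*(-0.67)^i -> [-6.72, 4.5, -3.02, 2.02, -1.35]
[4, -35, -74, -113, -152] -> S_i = 4 + -39*i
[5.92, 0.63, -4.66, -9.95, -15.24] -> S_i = 5.92 + -5.29*i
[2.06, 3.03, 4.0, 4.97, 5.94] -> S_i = 2.06 + 0.97*i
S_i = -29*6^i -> [-29, -174, -1044, -6264, -37584]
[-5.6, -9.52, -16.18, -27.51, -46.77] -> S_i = -5.60*1.70^i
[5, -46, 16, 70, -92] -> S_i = Random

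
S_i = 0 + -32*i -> [0, -32, -64, -96, -128]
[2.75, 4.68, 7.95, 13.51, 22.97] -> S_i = 2.75*1.70^i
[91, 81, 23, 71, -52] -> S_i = Random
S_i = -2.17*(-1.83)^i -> [-2.17, 3.97, -7.27, 13.3, -24.34]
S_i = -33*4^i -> [-33, -132, -528, -2112, -8448]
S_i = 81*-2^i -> [81, -162, 324, -648, 1296]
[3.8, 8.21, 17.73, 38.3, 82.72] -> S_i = 3.80*2.16^i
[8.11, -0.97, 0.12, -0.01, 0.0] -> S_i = 8.11*(-0.12)^i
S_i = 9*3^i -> [9, 27, 81, 243, 729]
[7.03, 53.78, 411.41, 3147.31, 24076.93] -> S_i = 7.03*7.65^i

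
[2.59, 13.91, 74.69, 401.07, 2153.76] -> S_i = 2.59*5.37^i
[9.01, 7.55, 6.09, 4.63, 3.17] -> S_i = 9.01 + -1.46*i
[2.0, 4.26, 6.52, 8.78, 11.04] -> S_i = 2.00 + 2.26*i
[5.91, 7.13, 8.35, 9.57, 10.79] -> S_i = 5.91 + 1.22*i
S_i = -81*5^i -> [-81, -405, -2025, -10125, -50625]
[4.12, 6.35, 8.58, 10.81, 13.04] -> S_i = 4.12 + 2.23*i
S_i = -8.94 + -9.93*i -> [-8.94, -18.87, -28.8, -38.73, -48.66]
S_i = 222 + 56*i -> [222, 278, 334, 390, 446]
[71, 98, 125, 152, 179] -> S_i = 71 + 27*i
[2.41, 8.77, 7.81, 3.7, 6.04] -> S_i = Random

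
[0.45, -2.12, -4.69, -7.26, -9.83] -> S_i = 0.45 + -2.57*i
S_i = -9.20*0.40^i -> [-9.2, -3.68, -1.47, -0.59, -0.24]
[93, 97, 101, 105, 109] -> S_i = 93 + 4*i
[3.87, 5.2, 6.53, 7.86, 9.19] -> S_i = 3.87 + 1.33*i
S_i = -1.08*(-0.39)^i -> [-1.08, 0.42, -0.16, 0.06, -0.02]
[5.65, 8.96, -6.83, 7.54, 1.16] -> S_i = Random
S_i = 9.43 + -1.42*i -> [9.43, 8.01, 6.59, 5.17, 3.75]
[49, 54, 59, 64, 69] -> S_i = 49 + 5*i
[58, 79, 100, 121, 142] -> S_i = 58 + 21*i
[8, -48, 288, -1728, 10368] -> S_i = 8*-6^i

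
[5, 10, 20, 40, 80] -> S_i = 5*2^i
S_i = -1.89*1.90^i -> [-1.89, -3.59, -6.82, -12.96, -24.63]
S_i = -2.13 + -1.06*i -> [-2.13, -3.19, -4.25, -5.31, -6.37]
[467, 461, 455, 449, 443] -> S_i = 467 + -6*i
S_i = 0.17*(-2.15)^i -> [0.17, -0.37, 0.79, -1.69, 3.63]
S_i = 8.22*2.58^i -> [8.22, 21.21, 54.72, 141.17, 364.21]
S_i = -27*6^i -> [-27, -162, -972, -5832, -34992]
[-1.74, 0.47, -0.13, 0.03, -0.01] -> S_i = -1.74*(-0.27)^i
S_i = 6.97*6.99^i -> [6.97, 48.72, 340.55, 2380.48, 16639.55]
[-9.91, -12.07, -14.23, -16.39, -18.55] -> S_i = -9.91 + -2.16*i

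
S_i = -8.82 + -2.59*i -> [-8.82, -11.41, -14.0, -16.59, -19.18]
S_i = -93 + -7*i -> [-93, -100, -107, -114, -121]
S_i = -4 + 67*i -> [-4, 63, 130, 197, 264]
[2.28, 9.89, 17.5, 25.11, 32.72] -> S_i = 2.28 + 7.61*i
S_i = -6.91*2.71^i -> [-6.91, -18.73, -50.75, -137.53, -372.7]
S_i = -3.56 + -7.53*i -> [-3.56, -11.09, -18.62, -26.15, -33.68]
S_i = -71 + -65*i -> [-71, -136, -201, -266, -331]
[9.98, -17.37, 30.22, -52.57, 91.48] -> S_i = 9.98*(-1.74)^i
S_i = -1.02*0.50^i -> [-1.02, -0.51, -0.26, -0.13, -0.06]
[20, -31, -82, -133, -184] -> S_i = 20 + -51*i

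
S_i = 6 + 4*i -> [6, 10, 14, 18, 22]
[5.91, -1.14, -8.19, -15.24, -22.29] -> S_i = 5.91 + -7.05*i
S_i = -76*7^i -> [-76, -532, -3724, -26068, -182476]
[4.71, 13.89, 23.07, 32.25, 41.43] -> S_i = 4.71 + 9.18*i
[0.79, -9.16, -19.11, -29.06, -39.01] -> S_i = 0.79 + -9.95*i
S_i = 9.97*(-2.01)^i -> [9.97, -20.04, 40.28, -80.96, 162.73]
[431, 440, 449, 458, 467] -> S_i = 431 + 9*i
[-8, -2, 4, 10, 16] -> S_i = -8 + 6*i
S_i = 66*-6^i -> [66, -396, 2376, -14256, 85536]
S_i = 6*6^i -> [6, 36, 216, 1296, 7776]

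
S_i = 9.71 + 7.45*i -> [9.71, 17.16, 24.61, 32.06, 39.51]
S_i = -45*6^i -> [-45, -270, -1620, -9720, -58320]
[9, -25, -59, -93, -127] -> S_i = 9 + -34*i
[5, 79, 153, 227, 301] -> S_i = 5 + 74*i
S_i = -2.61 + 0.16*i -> [-2.61, -2.45, -2.29, -2.13, -1.97]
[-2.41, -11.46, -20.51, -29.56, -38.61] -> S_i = -2.41 + -9.05*i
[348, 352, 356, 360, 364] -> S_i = 348 + 4*i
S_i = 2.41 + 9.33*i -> [2.41, 11.74, 21.07, 30.4, 39.73]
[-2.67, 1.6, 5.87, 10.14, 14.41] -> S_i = -2.67 + 4.27*i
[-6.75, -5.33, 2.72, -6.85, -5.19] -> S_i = Random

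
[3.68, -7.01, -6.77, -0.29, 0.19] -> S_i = Random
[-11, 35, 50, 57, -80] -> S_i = Random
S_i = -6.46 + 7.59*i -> [-6.46, 1.13, 8.72, 16.31, 23.9]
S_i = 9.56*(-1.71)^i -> [9.56, -16.35, 27.95, -47.8, 81.74]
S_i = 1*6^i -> [1, 6, 36, 216, 1296]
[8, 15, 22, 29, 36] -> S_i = 8 + 7*i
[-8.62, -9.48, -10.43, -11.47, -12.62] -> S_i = -8.62*1.10^i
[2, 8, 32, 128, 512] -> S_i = 2*4^i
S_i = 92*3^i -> [92, 276, 828, 2484, 7452]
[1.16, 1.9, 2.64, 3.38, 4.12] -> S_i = 1.16 + 0.74*i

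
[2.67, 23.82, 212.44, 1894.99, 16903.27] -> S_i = 2.67*8.92^i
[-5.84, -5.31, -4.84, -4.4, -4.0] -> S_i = -5.84*0.91^i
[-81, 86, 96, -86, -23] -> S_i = Random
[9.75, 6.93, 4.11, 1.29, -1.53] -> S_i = 9.75 + -2.82*i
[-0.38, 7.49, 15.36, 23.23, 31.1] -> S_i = -0.38 + 7.87*i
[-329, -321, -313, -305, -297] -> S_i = -329 + 8*i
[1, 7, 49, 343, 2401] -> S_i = 1*7^i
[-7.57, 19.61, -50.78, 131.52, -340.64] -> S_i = -7.57*(-2.59)^i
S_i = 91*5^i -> [91, 455, 2275, 11375, 56875]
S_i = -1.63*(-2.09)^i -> [-1.63, 3.41, -7.12, 14.88, -31.1]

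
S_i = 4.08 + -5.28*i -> [4.08, -1.2, -6.48, -11.76, -17.04]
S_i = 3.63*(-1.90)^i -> [3.63, -6.9, 13.1, -24.9, 47.31]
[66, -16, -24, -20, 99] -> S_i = Random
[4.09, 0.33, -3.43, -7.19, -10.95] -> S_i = 4.09 + -3.76*i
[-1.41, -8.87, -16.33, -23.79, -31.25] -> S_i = -1.41 + -7.46*i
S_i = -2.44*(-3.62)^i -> [-2.44, 8.83, -31.97, 115.75, -419.01]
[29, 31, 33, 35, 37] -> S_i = 29 + 2*i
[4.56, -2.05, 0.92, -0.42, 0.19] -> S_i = 4.56*(-0.45)^i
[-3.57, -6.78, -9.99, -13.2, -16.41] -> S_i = -3.57 + -3.21*i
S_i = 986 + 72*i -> [986, 1058, 1130, 1202, 1274]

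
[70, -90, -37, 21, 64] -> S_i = Random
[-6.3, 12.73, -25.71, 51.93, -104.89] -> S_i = -6.30*(-2.02)^i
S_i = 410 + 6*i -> [410, 416, 422, 428, 434]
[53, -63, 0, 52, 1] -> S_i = Random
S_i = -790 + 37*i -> [-790, -753, -716, -679, -642]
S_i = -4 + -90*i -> [-4, -94, -184, -274, -364]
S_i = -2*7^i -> [-2, -14, -98, -686, -4802]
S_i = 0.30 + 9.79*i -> [0.3, 10.09, 19.88, 29.67, 39.46]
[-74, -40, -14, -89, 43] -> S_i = Random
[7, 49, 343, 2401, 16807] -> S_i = 7*7^i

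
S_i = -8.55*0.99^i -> [-8.55, -8.46, -8.38, -8.3, -8.21]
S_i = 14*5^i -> [14, 70, 350, 1750, 8750]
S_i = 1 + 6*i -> [1, 7, 13, 19, 25]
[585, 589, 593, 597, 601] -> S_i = 585 + 4*i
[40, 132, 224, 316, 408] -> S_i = 40 + 92*i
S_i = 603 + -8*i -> [603, 595, 587, 579, 571]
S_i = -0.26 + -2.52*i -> [-0.26, -2.78, -5.3, -7.82, -10.34]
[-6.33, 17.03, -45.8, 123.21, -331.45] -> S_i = -6.33*(-2.69)^i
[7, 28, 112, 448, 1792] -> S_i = 7*4^i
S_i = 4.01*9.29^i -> [4.01, 37.25, 346.08, 3215.08, 29868.07]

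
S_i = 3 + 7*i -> [3, 10, 17, 24, 31]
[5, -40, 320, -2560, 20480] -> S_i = 5*-8^i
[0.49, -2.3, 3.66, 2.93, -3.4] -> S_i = Random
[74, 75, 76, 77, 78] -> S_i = 74 + 1*i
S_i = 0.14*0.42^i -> [0.14, 0.06, 0.02, 0.01, 0.0]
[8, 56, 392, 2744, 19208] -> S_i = 8*7^i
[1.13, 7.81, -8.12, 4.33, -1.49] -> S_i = Random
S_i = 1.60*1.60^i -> [1.6, 2.56, 4.1, 6.55, 10.49]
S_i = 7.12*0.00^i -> [7.12, 0.0, 0.0, 0.0, 0.0]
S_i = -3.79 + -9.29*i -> [-3.79, -13.08, -22.37, -31.66, -40.95]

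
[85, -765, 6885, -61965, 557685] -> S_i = 85*-9^i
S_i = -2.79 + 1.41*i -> [-2.79, -1.38, 0.03, 1.44, 2.85]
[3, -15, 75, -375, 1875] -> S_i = 3*-5^i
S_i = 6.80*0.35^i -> [6.8, 2.38, 0.83, 0.29, 0.1]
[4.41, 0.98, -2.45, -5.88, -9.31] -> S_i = 4.41 + -3.43*i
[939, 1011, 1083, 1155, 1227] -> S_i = 939 + 72*i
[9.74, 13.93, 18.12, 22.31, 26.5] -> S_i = 9.74 + 4.19*i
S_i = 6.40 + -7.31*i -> [6.4, -0.91, -8.22, -15.53, -22.84]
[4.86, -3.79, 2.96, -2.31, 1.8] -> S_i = 4.86*(-0.78)^i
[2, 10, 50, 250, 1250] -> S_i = 2*5^i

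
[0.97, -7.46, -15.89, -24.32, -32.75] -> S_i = 0.97 + -8.43*i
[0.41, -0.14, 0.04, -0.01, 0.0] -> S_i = 0.41*(-0.33)^i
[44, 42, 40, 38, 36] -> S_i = 44 + -2*i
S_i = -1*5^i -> [-1, -5, -25, -125, -625]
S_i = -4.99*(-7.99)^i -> [-4.99, 39.87, -318.56, 2545.31, -20337.04]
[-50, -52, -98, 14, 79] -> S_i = Random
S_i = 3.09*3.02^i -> [3.09, 9.33, 28.18, 85.11, 257.03]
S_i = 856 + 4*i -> [856, 860, 864, 868, 872]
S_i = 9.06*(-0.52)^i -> [9.06, -4.71, 2.45, -1.27, 0.66]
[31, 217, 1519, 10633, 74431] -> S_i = 31*7^i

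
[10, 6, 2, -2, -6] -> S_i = 10 + -4*i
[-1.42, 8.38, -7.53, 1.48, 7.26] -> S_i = Random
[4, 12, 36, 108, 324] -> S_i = 4*3^i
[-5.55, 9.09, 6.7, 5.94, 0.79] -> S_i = Random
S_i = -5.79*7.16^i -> [-5.79, -41.46, -296.83, -2125.29, -15217.06]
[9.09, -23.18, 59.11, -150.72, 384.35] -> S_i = 9.09*(-2.55)^i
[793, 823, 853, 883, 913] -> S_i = 793 + 30*i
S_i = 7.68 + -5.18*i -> [7.68, 2.5, -2.68, -7.86, -13.04]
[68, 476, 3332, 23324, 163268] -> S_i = 68*7^i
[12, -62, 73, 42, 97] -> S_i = Random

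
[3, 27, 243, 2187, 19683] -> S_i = 3*9^i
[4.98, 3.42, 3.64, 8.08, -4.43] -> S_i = Random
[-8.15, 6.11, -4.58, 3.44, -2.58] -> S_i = -8.15*(-0.75)^i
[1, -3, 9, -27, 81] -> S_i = 1*-3^i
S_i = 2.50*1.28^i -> [2.5, 3.2, 4.1, 5.24, 6.71]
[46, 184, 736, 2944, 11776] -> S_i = 46*4^i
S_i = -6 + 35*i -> [-6, 29, 64, 99, 134]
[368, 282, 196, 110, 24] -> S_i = 368 + -86*i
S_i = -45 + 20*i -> [-45, -25, -5, 15, 35]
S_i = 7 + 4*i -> [7, 11, 15, 19, 23]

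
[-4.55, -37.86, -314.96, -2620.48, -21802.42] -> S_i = -4.55*8.32^i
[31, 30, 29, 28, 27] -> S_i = 31 + -1*i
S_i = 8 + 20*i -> [8, 28, 48, 68, 88]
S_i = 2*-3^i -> [2, -6, 18, -54, 162]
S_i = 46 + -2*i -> [46, 44, 42, 40, 38]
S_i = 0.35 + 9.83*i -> [0.35, 10.18, 20.01, 29.84, 39.67]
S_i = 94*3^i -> [94, 282, 846, 2538, 7614]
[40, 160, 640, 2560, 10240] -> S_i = 40*4^i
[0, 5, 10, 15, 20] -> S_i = 0 + 5*i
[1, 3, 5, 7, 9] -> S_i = 1 + 2*i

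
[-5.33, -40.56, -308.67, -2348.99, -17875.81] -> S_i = -5.33*7.61^i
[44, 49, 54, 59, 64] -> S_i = 44 + 5*i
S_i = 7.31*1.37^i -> [7.31, 10.01, 13.72, 18.8, 25.75]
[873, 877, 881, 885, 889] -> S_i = 873 + 4*i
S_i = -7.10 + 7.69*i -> [-7.1, 0.59, 8.28, 15.97, 23.66]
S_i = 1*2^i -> [1, 2, 4, 8, 16]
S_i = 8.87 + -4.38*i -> [8.87, 4.49, 0.11, -4.27, -8.65]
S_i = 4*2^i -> [4, 8, 16, 32, 64]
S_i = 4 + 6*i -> [4, 10, 16, 22, 28]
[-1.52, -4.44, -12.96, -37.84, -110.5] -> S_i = -1.52*2.92^i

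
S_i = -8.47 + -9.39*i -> [-8.47, -17.86, -27.25, -36.64, -46.03]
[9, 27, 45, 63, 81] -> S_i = 9 + 18*i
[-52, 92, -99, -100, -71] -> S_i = Random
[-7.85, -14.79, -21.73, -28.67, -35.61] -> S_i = -7.85 + -6.94*i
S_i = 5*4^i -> [5, 20, 80, 320, 1280]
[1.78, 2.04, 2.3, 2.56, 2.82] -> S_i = 1.78 + 0.26*i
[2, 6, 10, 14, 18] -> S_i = 2 + 4*i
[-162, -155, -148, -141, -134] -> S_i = -162 + 7*i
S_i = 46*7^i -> [46, 322, 2254, 15778, 110446]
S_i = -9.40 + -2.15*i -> [-9.4, -11.55, -13.7, -15.85, -18.0]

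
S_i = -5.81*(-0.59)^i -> [-5.81, 3.43, -2.02, 1.19, -0.7]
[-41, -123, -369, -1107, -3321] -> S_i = -41*3^i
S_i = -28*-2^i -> [-28, 56, -112, 224, -448]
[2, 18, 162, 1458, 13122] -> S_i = 2*9^i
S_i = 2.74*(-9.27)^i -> [2.74, -25.4, 235.46, -2182.68, 20233.43]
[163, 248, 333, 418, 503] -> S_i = 163 + 85*i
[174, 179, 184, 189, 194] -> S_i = 174 + 5*i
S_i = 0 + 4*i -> [0, 4, 8, 12, 16]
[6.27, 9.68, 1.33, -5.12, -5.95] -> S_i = Random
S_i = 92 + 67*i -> [92, 159, 226, 293, 360]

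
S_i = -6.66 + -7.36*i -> [-6.66, -14.02, -21.38, -28.74, -36.1]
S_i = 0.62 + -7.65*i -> [0.62, -7.03, -14.68, -22.33, -29.98]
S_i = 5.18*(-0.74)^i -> [5.18, -3.83, 2.84, -2.1, 1.55]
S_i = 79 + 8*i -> [79, 87, 95, 103, 111]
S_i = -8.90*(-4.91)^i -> [-8.9, 43.7, -214.56, 1053.5, -5172.68]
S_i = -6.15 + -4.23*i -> [-6.15, -10.38, -14.61, -18.84, -23.07]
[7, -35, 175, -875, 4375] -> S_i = 7*-5^i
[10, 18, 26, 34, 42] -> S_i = 10 + 8*i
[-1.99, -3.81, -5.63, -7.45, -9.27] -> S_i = -1.99 + -1.82*i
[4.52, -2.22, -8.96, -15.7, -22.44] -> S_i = 4.52 + -6.74*i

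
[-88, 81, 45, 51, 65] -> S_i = Random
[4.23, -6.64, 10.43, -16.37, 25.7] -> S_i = 4.23*(-1.57)^i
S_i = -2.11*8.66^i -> [-2.11, -18.27, -158.24, -1370.36, -11867.36]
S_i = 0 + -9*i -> [0, -9, -18, -27, -36]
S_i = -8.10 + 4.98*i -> [-8.1, -3.12, 1.86, 6.84, 11.82]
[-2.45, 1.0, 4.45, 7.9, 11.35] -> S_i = -2.45 + 3.45*i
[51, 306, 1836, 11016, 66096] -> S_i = 51*6^i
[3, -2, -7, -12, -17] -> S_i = 3 + -5*i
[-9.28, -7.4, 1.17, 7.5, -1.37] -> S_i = Random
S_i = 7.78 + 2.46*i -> [7.78, 10.24, 12.7, 15.16, 17.62]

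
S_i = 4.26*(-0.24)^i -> [4.26, -1.02, 0.25, -0.06, 0.01]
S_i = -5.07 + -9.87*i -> [-5.07, -14.94, -24.81, -34.68, -44.55]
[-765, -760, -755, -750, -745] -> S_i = -765 + 5*i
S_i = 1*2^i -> [1, 2, 4, 8, 16]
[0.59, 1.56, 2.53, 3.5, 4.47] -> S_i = 0.59 + 0.97*i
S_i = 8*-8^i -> [8, -64, 512, -4096, 32768]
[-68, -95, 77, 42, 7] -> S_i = Random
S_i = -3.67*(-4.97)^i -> [-3.67, 18.24, -90.65, 450.54, -2239.19]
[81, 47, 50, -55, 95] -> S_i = Random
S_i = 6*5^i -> [6, 30, 150, 750, 3750]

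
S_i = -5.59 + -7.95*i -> [-5.59, -13.54, -21.49, -29.44, -37.39]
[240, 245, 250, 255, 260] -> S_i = 240 + 5*i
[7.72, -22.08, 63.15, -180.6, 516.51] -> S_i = 7.72*(-2.86)^i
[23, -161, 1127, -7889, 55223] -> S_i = 23*-7^i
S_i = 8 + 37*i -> [8, 45, 82, 119, 156]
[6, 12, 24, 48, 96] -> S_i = 6*2^i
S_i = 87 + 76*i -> [87, 163, 239, 315, 391]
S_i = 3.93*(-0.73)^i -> [3.93, -2.87, 2.09, -1.53, 1.12]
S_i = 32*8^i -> [32, 256, 2048, 16384, 131072]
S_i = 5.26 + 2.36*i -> [5.26, 7.62, 9.98, 12.34, 14.7]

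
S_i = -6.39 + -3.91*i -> [-6.39, -10.3, -14.21, -18.12, -22.03]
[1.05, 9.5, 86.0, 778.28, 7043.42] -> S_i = 1.05*9.05^i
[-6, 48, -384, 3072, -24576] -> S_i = -6*-8^i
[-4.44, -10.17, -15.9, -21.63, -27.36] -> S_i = -4.44 + -5.73*i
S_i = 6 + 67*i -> [6, 73, 140, 207, 274]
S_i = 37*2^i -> [37, 74, 148, 296, 592]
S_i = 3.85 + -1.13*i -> [3.85, 2.72, 1.59, 0.46, -0.67]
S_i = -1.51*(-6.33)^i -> [-1.51, 9.56, -60.5, 382.99, -2424.33]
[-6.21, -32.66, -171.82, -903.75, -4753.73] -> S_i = -6.21*5.26^i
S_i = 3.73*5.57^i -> [3.73, 20.78, 115.72, 644.58, 3590.29]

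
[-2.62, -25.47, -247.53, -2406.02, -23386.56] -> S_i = -2.62*9.72^i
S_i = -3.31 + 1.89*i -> [-3.31, -1.42, 0.47, 2.36, 4.25]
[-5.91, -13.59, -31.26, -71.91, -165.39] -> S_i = -5.91*2.30^i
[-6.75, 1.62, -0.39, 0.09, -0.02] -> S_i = -6.75*(-0.24)^i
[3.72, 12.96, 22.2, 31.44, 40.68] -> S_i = 3.72 + 9.24*i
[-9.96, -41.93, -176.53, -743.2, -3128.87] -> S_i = -9.96*4.21^i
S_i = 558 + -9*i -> [558, 549, 540, 531, 522]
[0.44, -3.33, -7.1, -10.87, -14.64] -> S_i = 0.44 + -3.77*i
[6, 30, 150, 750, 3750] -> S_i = 6*5^i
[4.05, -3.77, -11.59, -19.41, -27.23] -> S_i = 4.05 + -7.82*i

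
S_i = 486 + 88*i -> [486, 574, 662, 750, 838]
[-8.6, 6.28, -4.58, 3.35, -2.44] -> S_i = -8.60*(-0.73)^i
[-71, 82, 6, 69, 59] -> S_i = Random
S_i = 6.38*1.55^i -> [6.38, 9.89, 15.33, 23.76, 36.83]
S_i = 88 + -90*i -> [88, -2, -92, -182, -272]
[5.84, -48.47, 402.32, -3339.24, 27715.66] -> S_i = 5.84*(-8.30)^i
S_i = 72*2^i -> [72, 144, 288, 576, 1152]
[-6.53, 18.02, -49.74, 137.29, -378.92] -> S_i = -6.53*(-2.76)^i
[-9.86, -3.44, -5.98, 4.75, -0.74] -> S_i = Random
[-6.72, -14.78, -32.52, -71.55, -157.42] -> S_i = -6.72*2.20^i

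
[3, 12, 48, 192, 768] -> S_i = 3*4^i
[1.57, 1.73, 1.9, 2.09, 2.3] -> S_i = 1.57*1.10^i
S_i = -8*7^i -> [-8, -56, -392, -2744, -19208]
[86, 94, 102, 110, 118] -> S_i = 86 + 8*i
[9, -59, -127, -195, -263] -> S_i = 9 + -68*i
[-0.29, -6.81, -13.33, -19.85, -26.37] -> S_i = -0.29 + -6.52*i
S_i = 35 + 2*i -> [35, 37, 39, 41, 43]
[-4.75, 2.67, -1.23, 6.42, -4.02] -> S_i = Random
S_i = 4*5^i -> [4, 20, 100, 500, 2500]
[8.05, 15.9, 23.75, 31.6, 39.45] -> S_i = 8.05 + 7.85*i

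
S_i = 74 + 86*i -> [74, 160, 246, 332, 418]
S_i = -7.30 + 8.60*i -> [-7.3, 1.3, 9.9, 18.5, 27.1]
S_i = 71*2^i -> [71, 142, 284, 568, 1136]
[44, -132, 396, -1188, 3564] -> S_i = 44*-3^i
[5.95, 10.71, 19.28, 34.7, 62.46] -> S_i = 5.95*1.80^i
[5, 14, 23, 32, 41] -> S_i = 5 + 9*i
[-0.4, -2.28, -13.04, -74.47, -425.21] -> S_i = -0.40*5.71^i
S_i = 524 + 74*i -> [524, 598, 672, 746, 820]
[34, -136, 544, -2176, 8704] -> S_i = 34*-4^i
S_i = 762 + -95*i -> [762, 667, 572, 477, 382]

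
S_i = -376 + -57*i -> [-376, -433, -490, -547, -604]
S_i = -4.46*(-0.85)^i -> [-4.46, 3.79, -3.22, 2.74, -2.33]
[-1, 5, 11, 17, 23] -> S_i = -1 + 6*i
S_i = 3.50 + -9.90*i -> [3.5, -6.4, -16.3, -26.2, -36.1]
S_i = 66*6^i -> [66, 396, 2376, 14256, 85536]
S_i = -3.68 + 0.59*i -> [-3.68, -3.09, -2.5, -1.91, -1.32]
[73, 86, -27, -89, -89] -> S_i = Random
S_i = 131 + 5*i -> [131, 136, 141, 146, 151]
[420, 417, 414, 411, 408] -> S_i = 420 + -3*i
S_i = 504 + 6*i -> [504, 510, 516, 522, 528]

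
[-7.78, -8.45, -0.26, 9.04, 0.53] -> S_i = Random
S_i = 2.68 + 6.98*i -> [2.68, 9.66, 16.64, 23.62, 30.6]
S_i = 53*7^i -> [53, 371, 2597, 18179, 127253]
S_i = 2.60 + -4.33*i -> [2.6, -1.73, -6.06, -10.39, -14.72]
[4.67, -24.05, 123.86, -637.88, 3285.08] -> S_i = 4.67*(-5.15)^i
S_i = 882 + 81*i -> [882, 963, 1044, 1125, 1206]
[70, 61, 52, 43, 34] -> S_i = 70 + -9*i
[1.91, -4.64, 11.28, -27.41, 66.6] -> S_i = 1.91*(-2.43)^i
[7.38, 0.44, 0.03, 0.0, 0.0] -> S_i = 7.38*0.06^i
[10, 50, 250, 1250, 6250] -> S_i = 10*5^i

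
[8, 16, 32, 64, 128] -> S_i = 8*2^i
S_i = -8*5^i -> [-8, -40, -200, -1000, -5000]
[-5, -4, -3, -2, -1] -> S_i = -5 + 1*i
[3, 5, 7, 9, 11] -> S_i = 3 + 2*i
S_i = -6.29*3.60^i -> [-6.29, -22.64, -81.52, -293.47, -1056.48]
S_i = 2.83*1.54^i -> [2.83, 4.36, 6.71, 10.34, 15.92]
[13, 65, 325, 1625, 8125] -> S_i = 13*5^i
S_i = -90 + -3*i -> [-90, -93, -96, -99, -102]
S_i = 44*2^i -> [44, 88, 176, 352, 704]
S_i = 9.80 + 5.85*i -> [9.8, 15.65, 21.5, 27.35, 33.2]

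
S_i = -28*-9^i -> [-28, 252, -2268, 20412, -183708]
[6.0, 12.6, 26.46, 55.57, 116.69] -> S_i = 6.00*2.10^i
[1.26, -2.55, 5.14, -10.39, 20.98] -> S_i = 1.26*(-2.02)^i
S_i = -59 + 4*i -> [-59, -55, -51, -47, -43]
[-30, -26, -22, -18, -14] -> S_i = -30 + 4*i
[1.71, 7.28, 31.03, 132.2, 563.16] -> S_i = 1.71*4.26^i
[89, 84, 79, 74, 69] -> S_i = 89 + -5*i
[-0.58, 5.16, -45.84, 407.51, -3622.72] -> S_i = -0.58*(-8.89)^i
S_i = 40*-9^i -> [40, -360, 3240, -29160, 262440]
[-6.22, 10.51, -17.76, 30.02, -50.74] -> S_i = -6.22*(-1.69)^i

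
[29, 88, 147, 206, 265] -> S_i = 29 + 59*i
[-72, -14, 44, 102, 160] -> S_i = -72 + 58*i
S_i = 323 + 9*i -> [323, 332, 341, 350, 359]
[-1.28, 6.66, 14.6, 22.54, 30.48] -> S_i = -1.28 + 7.94*i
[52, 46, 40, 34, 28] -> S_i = 52 + -6*i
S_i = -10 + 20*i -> [-10, 10, 30, 50, 70]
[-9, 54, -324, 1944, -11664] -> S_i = -9*-6^i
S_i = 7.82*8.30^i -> [7.82, 64.91, 538.72, 4471.37, 37112.41]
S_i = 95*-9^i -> [95, -855, 7695, -69255, 623295]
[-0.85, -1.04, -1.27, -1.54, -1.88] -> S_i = -0.85*1.22^i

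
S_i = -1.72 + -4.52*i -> [-1.72, -6.24, -10.76, -15.28, -19.8]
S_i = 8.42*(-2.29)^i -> [8.42, -19.28, 44.16, -101.12, 231.55]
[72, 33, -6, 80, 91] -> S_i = Random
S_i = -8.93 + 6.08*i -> [-8.93, -2.85, 3.23, 9.31, 15.39]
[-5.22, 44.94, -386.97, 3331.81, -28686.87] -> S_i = -5.22*(-8.61)^i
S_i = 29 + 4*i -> [29, 33, 37, 41, 45]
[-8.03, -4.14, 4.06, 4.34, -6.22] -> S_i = Random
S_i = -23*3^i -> [-23, -69, -207, -621, -1863]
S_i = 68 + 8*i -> [68, 76, 84, 92, 100]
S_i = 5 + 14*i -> [5, 19, 33, 47, 61]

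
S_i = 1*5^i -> [1, 5, 25, 125, 625]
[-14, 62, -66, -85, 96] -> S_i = Random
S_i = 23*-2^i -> [23, -46, 92, -184, 368]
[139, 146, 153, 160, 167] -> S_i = 139 + 7*i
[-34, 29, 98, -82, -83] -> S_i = Random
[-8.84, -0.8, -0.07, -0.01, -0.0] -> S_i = -8.84*0.09^i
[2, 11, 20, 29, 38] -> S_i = 2 + 9*i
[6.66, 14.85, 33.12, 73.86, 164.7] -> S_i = 6.66*2.23^i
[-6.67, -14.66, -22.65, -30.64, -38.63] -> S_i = -6.67 + -7.99*i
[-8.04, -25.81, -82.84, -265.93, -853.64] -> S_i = -8.04*3.21^i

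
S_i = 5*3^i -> [5, 15, 45, 135, 405]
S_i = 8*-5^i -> [8, -40, 200, -1000, 5000]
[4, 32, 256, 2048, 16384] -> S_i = 4*8^i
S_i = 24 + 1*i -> [24, 25, 26, 27, 28]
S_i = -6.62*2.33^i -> [-6.62, -15.42, -35.94, -83.74, -195.11]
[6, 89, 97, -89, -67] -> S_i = Random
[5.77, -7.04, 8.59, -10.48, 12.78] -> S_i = 5.77*(-1.22)^i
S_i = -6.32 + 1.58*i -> [-6.32, -4.74, -3.16, -1.58, 0.0]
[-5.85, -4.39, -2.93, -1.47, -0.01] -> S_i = -5.85 + 1.46*i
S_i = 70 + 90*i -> [70, 160, 250, 340, 430]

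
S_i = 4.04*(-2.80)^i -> [4.04, -11.31, 31.67, -88.69, 248.32]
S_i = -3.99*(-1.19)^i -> [-3.99, 4.75, -5.65, 6.72, -8.0]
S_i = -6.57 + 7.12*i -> [-6.57, 0.55, 7.67, 14.79, 21.91]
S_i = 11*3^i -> [11, 33, 99, 297, 891]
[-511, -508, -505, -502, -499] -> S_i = -511 + 3*i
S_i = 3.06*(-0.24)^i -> [3.06, -0.73, 0.18, -0.04, 0.01]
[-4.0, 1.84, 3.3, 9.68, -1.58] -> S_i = Random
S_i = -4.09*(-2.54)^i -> [-4.09, 10.39, -26.39, 67.02, -170.24]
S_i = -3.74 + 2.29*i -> [-3.74, -1.45, 0.84, 3.13, 5.42]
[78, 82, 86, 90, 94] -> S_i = 78 + 4*i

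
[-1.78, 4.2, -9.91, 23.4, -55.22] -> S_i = -1.78*(-2.36)^i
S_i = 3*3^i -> [3, 9, 27, 81, 243]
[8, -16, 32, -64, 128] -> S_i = 8*-2^i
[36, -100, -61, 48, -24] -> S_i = Random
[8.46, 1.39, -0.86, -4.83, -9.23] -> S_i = Random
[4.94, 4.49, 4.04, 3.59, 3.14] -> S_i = 4.94 + -0.45*i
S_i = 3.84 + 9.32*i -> [3.84, 13.16, 22.48, 31.8, 41.12]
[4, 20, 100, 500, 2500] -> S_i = 4*5^i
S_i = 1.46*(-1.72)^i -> [1.46, -2.51, 4.32, -7.43, 12.78]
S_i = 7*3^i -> [7, 21, 63, 189, 567]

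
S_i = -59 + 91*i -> [-59, 32, 123, 214, 305]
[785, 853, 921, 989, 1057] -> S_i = 785 + 68*i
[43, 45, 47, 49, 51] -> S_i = 43 + 2*i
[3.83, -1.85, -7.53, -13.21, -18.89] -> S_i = 3.83 + -5.68*i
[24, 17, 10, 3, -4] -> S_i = 24 + -7*i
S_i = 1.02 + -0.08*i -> [1.02, 0.94, 0.86, 0.78, 0.7]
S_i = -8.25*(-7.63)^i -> [-8.25, 62.95, -480.29, 3664.61, -27960.96]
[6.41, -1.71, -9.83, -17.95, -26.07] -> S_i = 6.41 + -8.12*i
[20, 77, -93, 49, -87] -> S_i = Random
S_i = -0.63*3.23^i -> [-0.63, -2.03, -6.57, -21.23, -68.57]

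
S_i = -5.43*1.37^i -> [-5.43, -7.44, -10.19, -13.96, -19.13]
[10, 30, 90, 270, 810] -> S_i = 10*3^i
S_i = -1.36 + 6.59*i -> [-1.36, 5.23, 11.82, 18.41, 25.0]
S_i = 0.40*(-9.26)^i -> [0.4, -3.7, 34.3, -317.61, 2941.06]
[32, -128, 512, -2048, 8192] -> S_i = 32*-4^i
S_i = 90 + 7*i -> [90, 97, 104, 111, 118]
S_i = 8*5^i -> [8, 40, 200, 1000, 5000]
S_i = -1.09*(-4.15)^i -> [-1.09, 4.52, -18.77, 77.91, -323.31]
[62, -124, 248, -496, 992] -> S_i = 62*-2^i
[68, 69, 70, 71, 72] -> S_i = 68 + 1*i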